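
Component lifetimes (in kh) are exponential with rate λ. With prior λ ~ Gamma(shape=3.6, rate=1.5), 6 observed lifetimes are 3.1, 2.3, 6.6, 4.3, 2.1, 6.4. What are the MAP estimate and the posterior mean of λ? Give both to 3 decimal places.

MAP = 0.327; posterior mean = 0.365

Σ times = 24.8. Posterior: Gamma(shape = 3.6+6 = 9.6, rate = 1.5+24.8 = 26.3).
Mode = (α−1)/β = 8.6/26.3 = 0.327.
Mean = α/β = 9.6/26.3 = 0.365.
The mean is pulled above the mode by the posterior's right skew.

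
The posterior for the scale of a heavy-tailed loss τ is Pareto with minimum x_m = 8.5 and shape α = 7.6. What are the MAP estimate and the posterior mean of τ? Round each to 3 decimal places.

The Pareto density is strictly decreasing on [x_m, ∞), so the mode is x_m = 8.500.
Mean = α·x_m/(α−1) = 7.6·8.5/6.6 = 9.788.

MAP = 8.500, posterior mean = 9.788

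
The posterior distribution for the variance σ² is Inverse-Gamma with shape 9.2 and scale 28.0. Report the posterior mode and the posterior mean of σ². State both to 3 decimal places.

σ²_MAP = 2.745, E[σ²|data] = 3.415

Mode = β/(α+1) = 28.0/10.2 = 2.745.
Mean = β/(α−1) = 28.0/8.2 = 3.415.
Right-skewed posterior ⇒ mode < mean.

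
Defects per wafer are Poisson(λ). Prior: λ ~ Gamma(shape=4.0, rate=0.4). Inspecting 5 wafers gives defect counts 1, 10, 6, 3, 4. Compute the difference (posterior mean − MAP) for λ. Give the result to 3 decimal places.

Σ counts = 24. Posterior: Gamma(shape = 4.0+24 = 28.0, rate = 0.4+5 = 5.4).
Mode = (α−1)/β = 27.0/5.4 = 5.000.
Mean = α/β = 28.0/5.4 = 5.185.
Difference = 5.185 − 5.000 = 0.185.
Right-skewed posterior ⇒ mode < mean.

0.185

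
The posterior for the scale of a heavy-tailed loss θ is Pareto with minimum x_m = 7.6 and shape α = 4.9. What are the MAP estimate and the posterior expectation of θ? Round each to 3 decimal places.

MAP estimate = 7.600, posterior expectation = 9.549

The Pareto density is strictly decreasing on [x_m, ∞), so the mode is x_m = 7.600.
Mean = α·x_m/(α−1) = 4.9·7.6/3.9 = 9.549.
Right-skewed posterior ⇒ mode < mean.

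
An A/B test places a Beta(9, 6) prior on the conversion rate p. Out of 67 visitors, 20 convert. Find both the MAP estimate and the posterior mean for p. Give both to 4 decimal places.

Posterior: Beta(9+20, 6+47) = Beta(29, 53).
Mode = (29−1)/(29+53−2) = 28/80 = 0.3500.
Mean = 29/(29+53) = 29/82 = 0.3537.
The posterior is right-skewed, so the mean exceeds the mode.

MAP estimate = 0.3500, posterior mean = 0.3537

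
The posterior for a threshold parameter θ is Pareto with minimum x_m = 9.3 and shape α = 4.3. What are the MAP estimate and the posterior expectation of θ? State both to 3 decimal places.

The Pareto density is strictly decreasing on [x_m, ∞), so the mode is x_m = 9.300.
Mean = α·x_m/(α−1) = 4.3·9.3/3.3 = 12.118.

MAP = 9.300, posterior mean = 12.118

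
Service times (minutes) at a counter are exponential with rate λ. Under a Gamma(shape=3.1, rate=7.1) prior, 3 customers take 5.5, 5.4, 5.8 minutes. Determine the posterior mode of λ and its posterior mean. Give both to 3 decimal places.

Σ times = 16.7. Posterior: Gamma(shape = 3.1+3 = 6.1, rate = 7.1+16.7 = 23.8).
Mode = (α−1)/β = 5.1/23.8 = 0.214.
Mean = α/β = 6.1/23.8 = 0.256.

posterior mode = 0.214, posterior mean = 0.256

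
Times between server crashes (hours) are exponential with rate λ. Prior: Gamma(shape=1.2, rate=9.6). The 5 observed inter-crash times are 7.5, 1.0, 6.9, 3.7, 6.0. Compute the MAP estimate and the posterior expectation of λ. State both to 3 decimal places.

λ_MAP = 0.150, E[λ|data] = 0.179

Σ times = 25.1. Posterior: Gamma(shape = 1.2+5 = 6.2, rate = 9.6+25.1 = 34.7).
Mode = (α−1)/β = 5.2/34.7 = 0.150.
Mean = α/β = 6.2/34.7 = 0.179.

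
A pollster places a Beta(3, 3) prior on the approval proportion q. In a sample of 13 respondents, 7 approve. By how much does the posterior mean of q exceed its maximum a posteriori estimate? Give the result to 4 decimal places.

-0.0031

Posterior: Beta(3+7, 3+6) = Beta(10, 9).
Mode = (10−1)/(10+9−2) = 9/17 = 0.5294.
Mean = 10/(10+9) = 10/19 = 0.5263.
Difference = 0.5263 − 0.5294 = -0.0031.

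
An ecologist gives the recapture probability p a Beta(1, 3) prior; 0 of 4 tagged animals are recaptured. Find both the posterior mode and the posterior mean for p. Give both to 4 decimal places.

MAP = 0.0000; posterior mean = 0.1250

Posterior: Beta(1+0, 3+4) = Beta(1, 7).
Since α = 1 ≤ 1 and β > 1, the Beta density is monotone decreasing on [0,1]; the mode is at 0.
Mean = 1/(1+7) = 0.1250.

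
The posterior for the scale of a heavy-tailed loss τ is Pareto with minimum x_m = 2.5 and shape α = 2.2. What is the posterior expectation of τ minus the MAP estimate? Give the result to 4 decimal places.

2.0833

The Pareto density is strictly decreasing on [x_m, ∞), so the mode is x_m = 2.5000.
Mean = α·x_m/(α−1) = 2.2·2.5/1.2 = 4.5833.
Difference = 4.5833 − 2.5000 = 2.0833.
Mean > mode: the posterior has a right tail.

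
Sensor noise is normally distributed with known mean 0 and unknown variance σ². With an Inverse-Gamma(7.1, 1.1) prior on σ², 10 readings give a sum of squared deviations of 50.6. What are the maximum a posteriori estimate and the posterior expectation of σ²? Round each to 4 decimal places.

MAP = 2.0153; posterior mean = 2.3784

Posterior: Inverse-Gamma(shape = 7.1+10/2 = 12.1, scale = 1.1+50.6/2 = 26.4).
Mode = β/(α+1) = 26.4/13.1 = 2.0153.
Mean = β/(α−1) = 26.4/11.1 = 2.3784.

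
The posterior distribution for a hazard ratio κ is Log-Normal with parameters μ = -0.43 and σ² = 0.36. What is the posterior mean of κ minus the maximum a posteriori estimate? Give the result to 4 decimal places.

Mode = exp(μ − σ²) = exp(-0.79) = 0.4538.
Mean = exp(μ + σ²/2) = exp(-0.250) = 0.7788.
Difference = 0.7788 − 0.4538 = 0.3250.

0.3250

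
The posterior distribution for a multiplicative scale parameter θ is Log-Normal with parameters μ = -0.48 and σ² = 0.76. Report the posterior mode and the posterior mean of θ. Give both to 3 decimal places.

Mode = exp(μ − σ²) = exp(-1.24) = 0.289.
Mean = exp(μ + σ²/2) = exp(-0.100) = 0.905.

posterior mode = 0.289, posterior mean = 0.905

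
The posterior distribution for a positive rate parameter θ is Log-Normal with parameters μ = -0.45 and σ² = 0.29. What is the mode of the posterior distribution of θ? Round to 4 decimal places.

Mode = exp(μ − σ²) = exp(-0.74) = 0.4771.
Mean = exp(μ + σ²/2) = exp(-0.305) = 0.7371.
This is the posterior mode — the MAP estimate.

0.4771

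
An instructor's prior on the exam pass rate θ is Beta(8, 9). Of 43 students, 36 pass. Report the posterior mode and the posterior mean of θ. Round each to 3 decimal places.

MAP = 0.741; posterior mean = 0.733

Posterior: Beta(8+36, 9+7) = Beta(44, 16).
Mode = (44−1)/(44+16−2) = 43/58 = 0.741.
Mean = 44/(44+16) = 44/60 = 0.733.
The mean is pulled below the mode by the posterior's left skew.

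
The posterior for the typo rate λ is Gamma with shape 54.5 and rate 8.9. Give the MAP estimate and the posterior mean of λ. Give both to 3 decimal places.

Mode = (α−1)/β = 53.5/8.9 = 6.011.
Mean = α/β = 54.5/8.9 = 6.124.

MAP = 6.011; posterior mean = 6.124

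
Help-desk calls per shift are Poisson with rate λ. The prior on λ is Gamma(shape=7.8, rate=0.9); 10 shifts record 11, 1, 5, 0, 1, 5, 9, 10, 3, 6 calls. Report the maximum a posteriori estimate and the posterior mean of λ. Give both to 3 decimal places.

MAP: 5.303. Posterior mean: 5.394.

Σ counts = 51. Posterior: Gamma(shape = 7.8+51 = 58.8, rate = 0.9+10 = 10.9).
Mode = (α−1)/β = 57.8/10.9 = 5.303.
Mean = α/β = 58.8/10.9 = 5.394.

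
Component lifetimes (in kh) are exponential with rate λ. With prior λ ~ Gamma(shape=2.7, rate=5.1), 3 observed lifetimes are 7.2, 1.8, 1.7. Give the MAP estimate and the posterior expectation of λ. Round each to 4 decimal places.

MAP: 0.2975. Posterior mean: 0.3608.

Σ times = 10.7. Posterior: Gamma(shape = 2.7+3 = 5.7, rate = 5.1+10.7 = 15.8).
Mode = (α−1)/β = 4.7/15.8 = 0.2975.
Mean = α/β = 5.7/15.8 = 0.3608.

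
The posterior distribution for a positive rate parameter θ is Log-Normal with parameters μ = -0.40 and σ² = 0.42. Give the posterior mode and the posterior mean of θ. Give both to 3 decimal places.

Mode = exp(μ − σ²) = exp(-0.82) = 0.440.
Mean = exp(μ + σ²/2) = exp(-0.190) = 0.827.

MAP = 0.440, posterior mean = 0.827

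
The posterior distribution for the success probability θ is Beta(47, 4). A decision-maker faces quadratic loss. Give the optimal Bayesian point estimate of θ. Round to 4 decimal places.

0.9216

Mode = (47−1)/(47+4−2) = 46/49 = 0.9388.
Mean = 47/(47+4) = 47/51 = 0.9216.
Quadratic loss ⇒ the optimal estimator is the posterior mean.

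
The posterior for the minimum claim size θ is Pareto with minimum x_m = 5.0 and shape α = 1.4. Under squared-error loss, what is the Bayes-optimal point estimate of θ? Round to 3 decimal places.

The Pareto density is strictly decreasing on [x_m, ∞), so the mode is x_m = 5.000.
Mean = α·x_m/(α−1) = 1.4·5.0/0.4 = 17.500.
Squared-error loss ⇒ the optimal estimator is the posterior mean.

17.500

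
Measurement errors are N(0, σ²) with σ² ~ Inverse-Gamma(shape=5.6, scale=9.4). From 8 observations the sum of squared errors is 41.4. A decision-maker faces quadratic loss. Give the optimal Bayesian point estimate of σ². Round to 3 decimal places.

Posterior: Inverse-Gamma(shape = 5.6+8/2 = 9.6, scale = 9.4+41.4/2 = 30.1).
Mode = β/(α+1) = 30.1/10.6 = 2.840.
Mean = β/(α−1) = 30.1/8.6 = 3.500.
Quadratic loss ⇒ the optimal estimator is the posterior mean.

3.500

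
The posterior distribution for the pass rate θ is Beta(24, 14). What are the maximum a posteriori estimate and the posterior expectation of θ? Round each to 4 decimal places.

maximum a posteriori estimate = 0.6389, posterior expectation = 0.6316

Mode = (24−1)/(24+14−2) = 23/36 = 0.6389.
Mean = 24/(24+14) = 24/38 = 0.6316.
The mean is pulled below the mode by the posterior's left skew.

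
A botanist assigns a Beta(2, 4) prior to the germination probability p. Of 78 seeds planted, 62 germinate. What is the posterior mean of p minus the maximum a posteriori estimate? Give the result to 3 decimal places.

-0.006

Posterior: Beta(2+62, 4+16) = Beta(64, 20).
Mode = (64−1)/(64+20−2) = 63/82 = 0.768.
Mean = 64/(64+20) = 64/84 = 0.762.
Difference = 0.762 − 0.768 = -0.006.
The posterior is left-skewed, so the mode exceeds the mean.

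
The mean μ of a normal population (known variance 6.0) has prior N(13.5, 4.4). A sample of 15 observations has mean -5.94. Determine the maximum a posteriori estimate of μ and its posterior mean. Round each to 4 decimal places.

Posterior for μ is Normal. Precision-weighted mean: (1/4.4·13.5 + 15/6.0·-5.94) / (1/4.4 + 15/6.0) = -4.3200.
A Normal posterior is symmetric, so mode = mean.

MAP = -4.3200, posterior mean = -4.3200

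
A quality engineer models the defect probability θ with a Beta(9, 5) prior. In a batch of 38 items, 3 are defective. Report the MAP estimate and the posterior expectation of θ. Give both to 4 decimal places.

MAP = 0.2200; posterior mean = 0.2308

Posterior: Beta(9+3, 5+35) = Beta(12, 40).
Mode = (12−1)/(12+40−2) = 11/50 = 0.2200.
Mean = 12/(12+40) = 12/52 = 0.2308.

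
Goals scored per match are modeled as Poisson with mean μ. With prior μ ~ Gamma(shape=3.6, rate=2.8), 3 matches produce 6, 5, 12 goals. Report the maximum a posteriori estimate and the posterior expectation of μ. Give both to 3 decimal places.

Σ counts = 23. Posterior: Gamma(shape = 3.6+23 = 26.6, rate = 2.8+3 = 5.8).
Mode = (α−1)/β = 25.6/5.8 = 4.414.
Mean = α/β = 26.6/5.8 = 4.586.

maximum a posteriori estimate = 4.414, posterior expectation = 4.586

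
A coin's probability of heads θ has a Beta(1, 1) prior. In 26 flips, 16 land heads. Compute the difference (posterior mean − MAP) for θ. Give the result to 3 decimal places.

Posterior: Beta(1+16, 1+10) = Beta(17, 11).
Mode = (17−1)/(17+11−2) = 16/26 = 0.615.
Mean = 17/(17+11) = 17/28 = 0.607.
Difference = 0.607 − 0.615 = -0.008.

-0.008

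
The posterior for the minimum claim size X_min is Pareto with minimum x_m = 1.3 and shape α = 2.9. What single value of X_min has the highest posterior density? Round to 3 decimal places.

The Pareto density is strictly decreasing on [x_m, ∞), so the mode is x_m = 1.300.
Mean = α·x_m/(α−1) = 2.9·1.3/1.9 = 1.984.
This is the posterior mode — the MAP estimate.

1.300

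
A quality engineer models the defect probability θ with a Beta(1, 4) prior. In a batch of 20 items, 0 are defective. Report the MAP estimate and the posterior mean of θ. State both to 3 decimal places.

MAP estimate = 0.000, posterior mean = 0.040

Posterior: Beta(1+0, 4+20) = Beta(1, 24).
Since α = 1 ≤ 1 and β > 1, the Beta density is monotone decreasing on [0,1]; the mode is at 0.
Mean = 1/(1+24) = 0.040.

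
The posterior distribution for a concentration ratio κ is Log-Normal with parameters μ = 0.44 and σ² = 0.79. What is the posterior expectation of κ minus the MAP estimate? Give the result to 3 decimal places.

1.600

Mode = exp(μ − σ²) = exp(-0.35) = 0.705.
Mean = exp(μ + σ²/2) = exp(0.835) = 2.305.
Difference = 2.305 − 0.705 = 1.600.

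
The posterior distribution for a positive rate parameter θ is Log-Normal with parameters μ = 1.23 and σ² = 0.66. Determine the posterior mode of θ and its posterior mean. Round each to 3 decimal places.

θ_MAP = 1.768, E[θ|data] = 4.759

Mode = exp(μ − σ²) = exp(0.57) = 1.768.
Mean = exp(μ + σ²/2) = exp(1.560) = 4.759.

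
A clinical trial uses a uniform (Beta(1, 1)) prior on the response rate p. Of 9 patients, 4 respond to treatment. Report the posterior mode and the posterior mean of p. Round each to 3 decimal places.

Posterior: Beta(1+4, 1+5) = Beta(5, 6).
Mode = (5−1)/(5+6−2) = 4/9 = 0.444.
Mean = 5/(5+6) = 5/11 = 0.455.

MAP = 0.444, posterior mean = 0.455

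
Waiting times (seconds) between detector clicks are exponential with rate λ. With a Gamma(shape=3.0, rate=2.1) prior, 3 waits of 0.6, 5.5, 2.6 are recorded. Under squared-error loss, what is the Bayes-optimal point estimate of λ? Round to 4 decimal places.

Σ times = 8.7. Posterior: Gamma(shape = 3.0+3 = 6.0, rate = 2.1+8.7 = 10.8).
Mode = (α−1)/β = 5.0/10.8 = 0.4630.
Mean = α/β = 6.0/10.8 = 0.5556.
Squared-error loss ⇒ the optimal estimator is the posterior mean.

0.5556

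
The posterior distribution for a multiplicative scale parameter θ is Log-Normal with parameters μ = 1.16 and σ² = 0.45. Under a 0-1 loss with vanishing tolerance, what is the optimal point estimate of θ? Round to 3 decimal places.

2.034

Mode = exp(μ − σ²) = exp(0.71) = 2.034.
Mean = exp(μ + σ²/2) = exp(1.385) = 3.995.
This is the posterior mode — the MAP estimate.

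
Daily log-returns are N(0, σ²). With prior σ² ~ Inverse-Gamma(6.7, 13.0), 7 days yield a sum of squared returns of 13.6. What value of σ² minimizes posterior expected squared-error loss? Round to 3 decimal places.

2.152

Posterior: Inverse-Gamma(shape = 6.7+7/2 = 10.2, scale = 13.0+13.6/2 = 19.8).
Mode = β/(α+1) = 19.8/11.2 = 1.768.
Mean = β/(α−1) = 19.8/9.2 = 2.152.
Squared-error loss ⇒ the optimal estimator is the posterior mean.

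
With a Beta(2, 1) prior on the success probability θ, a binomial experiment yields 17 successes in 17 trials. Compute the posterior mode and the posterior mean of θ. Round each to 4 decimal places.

Posterior: Beta(2+17, 1+0) = Beta(19, 1).
Since β = 1 ≤ 1 and α > 1, the Beta density is monotone increasing on [0,1]; the mode is at 1.
Mean = 19/(19+1) = 0.9500.
The posterior is left-skewed, so the mode exceeds the mean.

MAP = 1.0000; posterior mean = 0.9500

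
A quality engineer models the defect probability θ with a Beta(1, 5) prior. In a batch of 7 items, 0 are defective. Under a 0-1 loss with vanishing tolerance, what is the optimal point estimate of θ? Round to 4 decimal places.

0.0000

Posterior: Beta(1+0, 5+7) = Beta(1, 12).
Since α = 1 ≤ 1 and β > 1, the Beta density is monotone decreasing on [0,1]; the mode is at 0.
Mean = 1/(1+12) = 0.0769.
This is the posterior mode — the MAP estimate.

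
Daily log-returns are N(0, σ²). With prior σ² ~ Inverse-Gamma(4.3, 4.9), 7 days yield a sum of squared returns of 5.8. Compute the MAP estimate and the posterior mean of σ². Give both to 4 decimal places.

Posterior: Inverse-Gamma(shape = 4.3+7/2 = 7.8, scale = 4.9+5.8/2 = 7.8).
Mode = β/(α+1) = 7.8/8.8 = 0.8864.
Mean = β/(α−1) = 7.8/6.8 = 1.1471.

MAP: 0.8864. Posterior mean: 1.1471.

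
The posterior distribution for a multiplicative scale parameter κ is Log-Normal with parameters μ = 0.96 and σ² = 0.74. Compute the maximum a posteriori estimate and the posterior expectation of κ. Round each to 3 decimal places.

κ_MAP = 1.246, E[κ|data] = 3.781

Mode = exp(μ − σ²) = exp(0.22) = 1.246.
Mean = exp(μ + σ²/2) = exp(1.330) = 3.781.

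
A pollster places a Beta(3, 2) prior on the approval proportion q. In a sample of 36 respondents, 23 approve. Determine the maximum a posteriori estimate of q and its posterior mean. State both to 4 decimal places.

Posterior: Beta(3+23, 2+13) = Beta(26, 15).
Mode = (26−1)/(26+15−2) = 25/39 = 0.6410.
Mean = 26/(26+15) = 26/41 = 0.6341.
Mode > mean: the posterior has a left tail.

MAP: 0.6410. Posterior mean: 0.6341.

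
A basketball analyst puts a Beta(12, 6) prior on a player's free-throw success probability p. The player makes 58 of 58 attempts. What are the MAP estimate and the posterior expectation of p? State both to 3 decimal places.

MAP = 0.932, posterior mean = 0.921

Posterior: Beta(12+58, 6+0) = Beta(70, 6).
Mode = (70−1)/(70+6−2) = 69/74 = 0.932.
Mean = 70/(70+6) = 70/76 = 0.921.
Left-skewed posterior ⇒ mean < mode.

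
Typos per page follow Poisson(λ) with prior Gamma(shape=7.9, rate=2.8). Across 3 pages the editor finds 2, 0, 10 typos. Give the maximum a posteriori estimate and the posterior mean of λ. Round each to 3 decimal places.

maximum a posteriori estimate = 3.259, posterior mean = 3.431

Σ counts = 12. Posterior: Gamma(shape = 7.9+12 = 19.9, rate = 2.8+3 = 5.8).
Mode = (α−1)/β = 18.9/5.8 = 3.259.
Mean = α/β = 19.9/5.8 = 3.431.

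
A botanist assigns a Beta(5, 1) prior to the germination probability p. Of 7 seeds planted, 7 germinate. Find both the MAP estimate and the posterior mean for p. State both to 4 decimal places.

Posterior: Beta(5+7, 1+0) = Beta(12, 1).
Since β = 1 ≤ 1 and α > 1, the Beta density is monotone increasing on [0,1]; the mode is at 1.
Mean = 12/(12+1) = 0.9231.

MAP: 1.0000. Posterior mean: 0.9231.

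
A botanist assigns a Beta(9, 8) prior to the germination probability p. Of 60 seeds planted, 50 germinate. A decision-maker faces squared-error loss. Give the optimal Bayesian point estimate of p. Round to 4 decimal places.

Posterior: Beta(9+50, 8+10) = Beta(59, 18).
Mode = (59−1)/(59+18−2) = 58/75 = 0.7733.
Mean = 59/(59+18) = 59/77 = 0.7662.
Squared-error loss ⇒ the optimal estimator is the posterior mean.

0.7662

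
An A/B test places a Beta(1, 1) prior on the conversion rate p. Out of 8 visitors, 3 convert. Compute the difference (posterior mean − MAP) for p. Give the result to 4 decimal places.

Posterior: Beta(1+3, 1+5) = Beta(4, 6).
Mode = (4−1)/(4+6−2) = 3/8 = 0.3750.
With a flat prior the MAP equals the MLE, 3/8.
Mean = 4/(4+6) = 4/10 = 0.4000.
Difference = 0.4000 − 0.3750 = 0.0250.

0.0250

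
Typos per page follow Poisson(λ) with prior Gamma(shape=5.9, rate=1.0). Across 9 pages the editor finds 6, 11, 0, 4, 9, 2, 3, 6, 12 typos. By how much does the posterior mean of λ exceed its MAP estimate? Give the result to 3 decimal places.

Σ counts = 53. Posterior: Gamma(shape = 5.9+53 = 58.9, rate = 1.0+9 = 10.0).
Mode = (α−1)/β = 57.9/10.0 = 5.790.
Mean = α/β = 58.9/10.0 = 5.890.
Difference = 5.890 − 5.790 = 0.100.
Right-skewed posterior ⇒ mode < mean.

0.100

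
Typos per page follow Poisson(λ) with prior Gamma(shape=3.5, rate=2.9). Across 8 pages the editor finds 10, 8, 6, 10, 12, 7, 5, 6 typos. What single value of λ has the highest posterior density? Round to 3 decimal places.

6.101

Σ counts = 64. Posterior: Gamma(shape = 3.5+64 = 67.5, rate = 2.9+8 = 10.9).
Mode = (α−1)/β = 66.5/10.9 = 6.101.
Mean = α/β = 67.5/10.9 = 6.193.
This is the posterior mode — the MAP estimate.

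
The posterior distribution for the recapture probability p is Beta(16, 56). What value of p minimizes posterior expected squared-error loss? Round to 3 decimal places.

Mode = (16−1)/(16+56−2) = 15/70 = 0.214.
Mean = 16/(16+56) = 16/72 = 0.222.
Squared-error loss ⇒ the optimal estimator is the posterior mean.

0.222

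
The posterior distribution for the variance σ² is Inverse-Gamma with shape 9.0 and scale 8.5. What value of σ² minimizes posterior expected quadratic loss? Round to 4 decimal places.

1.0625

Mode = β/(α+1) = 8.5/10.0 = 0.8500.
Mean = β/(α−1) = 8.5/8.0 = 1.0625.
Quadratic loss ⇒ the optimal estimator is the posterior mean.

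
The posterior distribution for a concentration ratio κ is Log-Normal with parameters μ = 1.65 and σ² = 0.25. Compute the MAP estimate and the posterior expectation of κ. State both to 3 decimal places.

MAP: 4.055. Posterior mean: 5.900.

Mode = exp(μ − σ²) = exp(1.40) = 4.055.
Mean = exp(μ + σ²/2) = exp(1.775) = 5.900.
Mean > mode: the posterior has a right tail.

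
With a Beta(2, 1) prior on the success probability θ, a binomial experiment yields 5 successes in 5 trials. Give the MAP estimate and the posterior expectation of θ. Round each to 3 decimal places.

MAP = 1.000; posterior mean = 0.875

Posterior: Beta(2+5, 1+0) = Beta(7, 1).
Since β = 1 ≤ 1 and α > 1, the Beta density is monotone increasing on [0,1]; the mode is at 1.
Mean = 7/(7+1) = 0.875.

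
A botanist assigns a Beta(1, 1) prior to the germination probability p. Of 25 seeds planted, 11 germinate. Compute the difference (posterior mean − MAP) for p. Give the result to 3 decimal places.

Posterior: Beta(1+11, 1+14) = Beta(12, 15).
Mode = (12−1)/(12+15−2) = 11/25 = 0.440.
With a flat prior the MAP equals the MLE, 11/25.
Mean = 12/(12+15) = 12/27 = 0.444.
Difference = 0.444 − 0.440 = 0.004.
The posterior is right-skewed, so the mean exceeds the mode.

0.004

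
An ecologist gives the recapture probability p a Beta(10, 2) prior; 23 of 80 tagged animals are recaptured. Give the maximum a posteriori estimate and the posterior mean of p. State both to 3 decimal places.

p_MAP = 0.356, E[p|data] = 0.359

Posterior: Beta(10+23, 2+57) = Beta(33, 59).
Mode = (33−1)/(33+59−2) = 32/90 = 0.356.
Mean = 33/(33+59) = 33/92 = 0.359.
Right-skewed posterior ⇒ mode < mean.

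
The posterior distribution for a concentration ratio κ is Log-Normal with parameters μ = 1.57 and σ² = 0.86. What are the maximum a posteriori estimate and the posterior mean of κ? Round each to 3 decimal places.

maximum a posteriori estimate = 2.034, posterior mean = 7.389

Mode = exp(μ − σ²) = exp(0.71) = 2.034.
Mean = exp(μ + σ²/2) = exp(2.000) = 7.389.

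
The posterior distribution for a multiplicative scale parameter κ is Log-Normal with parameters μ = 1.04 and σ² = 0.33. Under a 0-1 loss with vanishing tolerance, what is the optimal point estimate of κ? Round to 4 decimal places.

2.0340

Mode = exp(μ − σ²) = exp(0.71) = 2.0340.
Mean = exp(μ + σ²/2) = exp(1.205) = 3.3368.
This is the posterior mode — the MAP estimate.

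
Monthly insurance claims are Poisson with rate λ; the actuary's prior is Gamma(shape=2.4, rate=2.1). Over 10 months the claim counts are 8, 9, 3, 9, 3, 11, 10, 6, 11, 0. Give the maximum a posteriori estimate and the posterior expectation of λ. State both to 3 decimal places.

Σ counts = 70. Posterior: Gamma(shape = 2.4+70 = 72.4, rate = 2.1+10 = 12.1).
Mode = (α−1)/β = 71.4/12.1 = 5.901.
Mean = α/β = 72.4/12.1 = 5.983.

maximum a posteriori estimate = 5.901, posterior expectation = 5.983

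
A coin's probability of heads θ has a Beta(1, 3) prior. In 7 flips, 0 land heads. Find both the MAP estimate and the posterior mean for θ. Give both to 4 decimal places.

MAP = 0.0000, posterior mean = 0.0909

Posterior: Beta(1+0, 3+7) = Beta(1, 10).
Since α = 1 ≤ 1 and β > 1, the Beta density is monotone decreasing on [0,1]; the mode is at 0.
Mean = 1/(1+10) = 0.0909.
Right-skewed posterior ⇒ mode < mean.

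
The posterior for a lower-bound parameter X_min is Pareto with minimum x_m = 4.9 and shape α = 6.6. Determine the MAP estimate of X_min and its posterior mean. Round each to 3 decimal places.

MAP: 4.900. Posterior mean: 5.775.

The Pareto density is strictly decreasing on [x_m, ∞), so the mode is x_m = 4.900.
Mean = α·x_m/(α−1) = 6.6·4.9/5.6 = 5.775.
Right-skewed posterior ⇒ mode < mean.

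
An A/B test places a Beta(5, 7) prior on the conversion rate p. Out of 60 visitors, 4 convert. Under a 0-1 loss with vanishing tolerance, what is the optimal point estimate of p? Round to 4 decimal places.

Posterior: Beta(5+4, 7+56) = Beta(9, 63).
Mode = (9−1)/(9+63−2) = 8/70 = 0.1143.
Mean = 9/(9+63) = 9/72 = 0.1250.
This is the posterior mode — the MAP estimate.

0.1143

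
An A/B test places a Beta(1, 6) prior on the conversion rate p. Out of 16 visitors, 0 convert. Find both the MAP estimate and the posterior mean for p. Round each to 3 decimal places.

Posterior: Beta(1+0, 6+16) = Beta(1, 22).
Since α = 1 ≤ 1 and β > 1, the Beta density is monotone decreasing on [0,1]; the mode is at 0.
Mean = 1/(1+22) = 0.043.
Right-skewed posterior ⇒ mode < mean.

MAP = 0.000; posterior mean = 0.043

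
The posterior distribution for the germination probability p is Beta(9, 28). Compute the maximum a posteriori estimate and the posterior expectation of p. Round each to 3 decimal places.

MAP = 0.229; posterior mean = 0.243

Mode = (9−1)/(9+28−2) = 8/35 = 0.229.
Mean = 9/(9+28) = 9/37 = 0.243.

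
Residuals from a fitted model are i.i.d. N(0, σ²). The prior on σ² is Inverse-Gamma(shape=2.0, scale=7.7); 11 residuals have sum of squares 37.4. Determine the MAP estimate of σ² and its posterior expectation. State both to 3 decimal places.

Posterior: Inverse-Gamma(shape = 2.0+11/2 = 7.5, scale = 7.7+37.4/2 = 26.4).
Mode = β/(α+1) = 26.4/8.5 = 3.106.
Mean = β/(α−1) = 26.4/6.5 = 4.062.

MAP estimate = 3.106, posterior expectation = 4.062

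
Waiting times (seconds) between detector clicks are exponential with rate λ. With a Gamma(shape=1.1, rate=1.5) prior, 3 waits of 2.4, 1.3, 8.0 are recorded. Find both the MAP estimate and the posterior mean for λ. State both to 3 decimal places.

Σ times = 11.7. Posterior: Gamma(shape = 1.1+3 = 4.1, rate = 1.5+11.7 = 13.2).
Mode = (α−1)/β = 3.1/13.2 = 0.235.
Mean = α/β = 4.1/13.2 = 0.311.

MAP estimate = 0.235, posterior mean = 0.311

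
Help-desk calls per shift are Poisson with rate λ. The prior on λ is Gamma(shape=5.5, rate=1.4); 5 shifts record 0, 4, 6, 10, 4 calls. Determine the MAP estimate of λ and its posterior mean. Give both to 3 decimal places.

Σ counts = 24. Posterior: Gamma(shape = 5.5+24 = 29.5, rate = 1.4+5 = 6.4).
Mode = (α−1)/β = 28.5/6.4 = 4.453.
Mean = α/β = 29.5/6.4 = 4.609.

MAP: 4.453. Posterior mean: 4.609.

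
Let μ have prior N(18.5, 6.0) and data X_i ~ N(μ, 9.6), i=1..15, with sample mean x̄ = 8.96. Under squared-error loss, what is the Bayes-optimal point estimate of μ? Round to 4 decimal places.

Posterior for μ is Normal. Precision-weighted mean: (1/6.0·18.5 + 15/9.6·8.96) / (1/6.0 + 15/9.6) = 9.8795.
A Normal posterior is symmetric, so mode = mean.
Squared-error loss ⇒ the optimal estimator is the posterior mean.

9.8795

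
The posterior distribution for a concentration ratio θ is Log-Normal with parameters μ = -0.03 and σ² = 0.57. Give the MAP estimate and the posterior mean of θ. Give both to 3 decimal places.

Mode = exp(μ − σ²) = exp(-0.60) = 0.549.
Mean = exp(μ + σ²/2) = exp(0.255) = 1.290.

MAP = 0.549; posterior mean = 1.290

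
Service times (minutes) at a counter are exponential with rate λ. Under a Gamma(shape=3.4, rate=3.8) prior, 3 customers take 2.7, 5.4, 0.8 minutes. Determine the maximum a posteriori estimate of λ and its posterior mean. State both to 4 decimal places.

Σ times = 8.9. Posterior: Gamma(shape = 3.4+3 = 6.4, rate = 3.8+8.9 = 12.7).
Mode = (α−1)/β = 5.4/12.7 = 0.4252.
Mean = α/β = 6.4/12.7 = 0.5039.

MAP: 0.4252. Posterior mean: 0.5039.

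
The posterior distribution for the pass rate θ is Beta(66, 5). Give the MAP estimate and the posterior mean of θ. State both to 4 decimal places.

MAP = 0.9420, posterior mean = 0.9296

Mode = (66−1)/(66+5−2) = 65/69 = 0.9420.
Mean = 66/(66+5) = 66/71 = 0.9296.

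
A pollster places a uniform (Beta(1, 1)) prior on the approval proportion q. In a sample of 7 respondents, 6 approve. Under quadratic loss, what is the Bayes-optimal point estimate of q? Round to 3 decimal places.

Posterior: Beta(1+6, 1+1) = Beta(7, 2).
Mode = (7−1)/(7+2−2) = 6/7 = 0.857.
Mean = 7/(7+2) = 7/9 = 0.778.
Quadratic loss ⇒ the optimal estimator is the posterior mean.

0.778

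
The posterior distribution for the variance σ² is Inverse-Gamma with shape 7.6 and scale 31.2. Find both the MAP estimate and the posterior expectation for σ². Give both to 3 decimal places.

σ²_MAP = 3.628, E[σ²|data] = 4.727

Mode = β/(α+1) = 31.2/8.6 = 3.628.
Mean = β/(α−1) = 31.2/6.6 = 4.727.
The posterior is right-skewed, so the mean exceeds the mode.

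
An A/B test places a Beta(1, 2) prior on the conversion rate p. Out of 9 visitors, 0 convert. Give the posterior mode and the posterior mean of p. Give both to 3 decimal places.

Posterior: Beta(1+0, 2+9) = Beta(1, 11).
Since α = 1 ≤ 1 and β > 1, the Beta density is monotone decreasing on [0,1]; the mode is at 0.
Mean = 1/(1+11) = 0.083.

MAP: 0.000. Posterior mean: 0.083.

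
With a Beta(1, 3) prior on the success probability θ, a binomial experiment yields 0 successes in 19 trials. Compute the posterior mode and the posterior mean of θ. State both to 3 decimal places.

MAP = 0.000, posterior mean = 0.043

Posterior: Beta(1+0, 3+19) = Beta(1, 22).
Since α = 1 ≤ 1 and β > 1, the Beta density is monotone decreasing on [0,1]; the mode is at 0.
Mean = 1/(1+22) = 0.043.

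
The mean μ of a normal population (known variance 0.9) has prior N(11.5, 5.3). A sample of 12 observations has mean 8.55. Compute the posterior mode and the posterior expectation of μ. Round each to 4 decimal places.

MAP = 8.5912, posterior mean = 8.5912

Posterior for μ is Normal. Precision-weighted mean: (1/5.3·11.5 + 12/0.9·8.55) / (1/5.3 + 12/0.9) = 8.5912.
A Normal posterior is symmetric, so mode = mean.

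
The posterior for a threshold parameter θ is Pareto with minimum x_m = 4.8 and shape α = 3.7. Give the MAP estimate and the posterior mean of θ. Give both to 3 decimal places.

The Pareto density is strictly decreasing on [x_m, ∞), so the mode is x_m = 4.800.
Mean = α·x_m/(α−1) = 3.7·4.8/2.7 = 6.578.

MAP estimate = 4.800, posterior mean = 6.578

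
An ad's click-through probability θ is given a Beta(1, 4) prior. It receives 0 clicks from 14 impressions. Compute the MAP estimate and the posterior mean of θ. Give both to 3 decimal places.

Posterior: Beta(1+0, 4+14) = Beta(1, 18).
Since α = 1 ≤ 1 and β > 1, the Beta density is monotone decreasing on [0,1]; the mode is at 0.
Mean = 1/(1+18) = 0.053.

MAP = 0.000, posterior mean = 0.053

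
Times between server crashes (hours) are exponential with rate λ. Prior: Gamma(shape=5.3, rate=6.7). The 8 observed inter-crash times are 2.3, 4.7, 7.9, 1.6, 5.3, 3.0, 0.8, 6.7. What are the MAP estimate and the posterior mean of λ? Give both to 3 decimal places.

MAP = 0.315; posterior mean = 0.341

Σ times = 32.3. Posterior: Gamma(shape = 5.3+8 = 13.3, rate = 6.7+32.3 = 39.0).
Mode = (α−1)/β = 12.3/39.0 = 0.315.
Mean = α/β = 13.3/39.0 = 0.341.
The posterior is right-skewed, so the mean exceeds the mode.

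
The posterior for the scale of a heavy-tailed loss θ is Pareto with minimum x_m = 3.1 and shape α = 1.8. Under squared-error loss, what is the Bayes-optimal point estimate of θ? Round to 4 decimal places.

6.9750

The Pareto density is strictly decreasing on [x_m, ∞), so the mode is x_m = 3.1000.
Mean = α·x_m/(α−1) = 1.8·3.1/0.8 = 6.9750.
Squared-error loss ⇒ the optimal estimator is the posterior mean.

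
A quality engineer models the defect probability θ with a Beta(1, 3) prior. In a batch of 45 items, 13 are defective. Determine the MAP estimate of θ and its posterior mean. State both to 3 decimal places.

Posterior: Beta(1+13, 3+32) = Beta(14, 35).
Mode = (14−1)/(14+35−2) = 13/47 = 0.277.
Mean = 14/(14+35) = 14/49 = 0.286.

MAP: 0.277. Posterior mean: 0.286.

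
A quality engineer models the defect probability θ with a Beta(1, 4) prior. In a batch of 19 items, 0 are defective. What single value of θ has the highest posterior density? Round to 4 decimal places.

Posterior: Beta(1+0, 4+19) = Beta(1, 23).
Since α = 1 ≤ 1 and β > 1, the Beta density is monotone decreasing on [0,1]; the mode is at 0.
Mean = 1/(1+23) = 0.0417.
This is the posterior mode — the MAP estimate.

0.0000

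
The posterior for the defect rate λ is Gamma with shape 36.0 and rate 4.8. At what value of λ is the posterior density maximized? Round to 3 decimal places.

7.292

Mode = (α−1)/β = 35.0/4.8 = 7.292.
Mean = α/β = 36.0/4.8 = 7.500.
This is the posterior mode — the MAP estimate.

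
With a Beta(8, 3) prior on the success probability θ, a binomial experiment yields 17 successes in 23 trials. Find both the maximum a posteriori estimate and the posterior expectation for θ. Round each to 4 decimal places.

θ_MAP = 0.7500, E[θ|data] = 0.7353

Posterior: Beta(8+17, 3+6) = Beta(25, 9).
Mode = (25−1)/(25+9−2) = 24/32 = 0.7500.
Mean = 25/(25+9) = 25/34 = 0.7353.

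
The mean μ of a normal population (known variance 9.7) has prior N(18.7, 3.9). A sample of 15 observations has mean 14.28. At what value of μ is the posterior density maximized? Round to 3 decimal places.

Posterior for μ is Normal. Precision-weighted mean: (1/3.9·18.7 + 15/9.7·14.28) / (1/3.9 + 15/9.7) = 14.909.
A Normal posterior is symmetric, so mode = mean.
This is the posterior mode — the MAP estimate.

14.909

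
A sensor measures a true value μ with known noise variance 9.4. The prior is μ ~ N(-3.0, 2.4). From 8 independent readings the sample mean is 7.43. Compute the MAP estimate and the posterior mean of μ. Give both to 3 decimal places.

Posterior for μ is Normal. Precision-weighted mean: (1/2.4·-3.0 + 8/9.4·7.43) / (1/2.4 + 8/9.4) = 4.002.
A Normal posterior is symmetric, so mode = mean.

MAP = 4.002; posterior mean = 4.002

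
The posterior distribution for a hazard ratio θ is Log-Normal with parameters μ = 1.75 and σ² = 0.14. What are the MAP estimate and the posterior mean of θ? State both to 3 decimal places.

MAP = 5.003; posterior mean = 6.172

Mode = exp(μ − σ²) = exp(1.61) = 5.003.
Mean = exp(μ + σ²/2) = exp(1.820) = 6.172.
The posterior is right-skewed, so the mean exceeds the mode.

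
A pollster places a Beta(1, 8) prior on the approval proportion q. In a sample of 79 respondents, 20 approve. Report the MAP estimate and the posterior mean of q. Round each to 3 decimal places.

Posterior: Beta(1+20, 8+59) = Beta(21, 67).
Mode = (21−1)/(21+67−2) = 20/86 = 0.233.
Mean = 21/(21+67) = 21/88 = 0.239.

MAP = 0.233, posterior mean = 0.239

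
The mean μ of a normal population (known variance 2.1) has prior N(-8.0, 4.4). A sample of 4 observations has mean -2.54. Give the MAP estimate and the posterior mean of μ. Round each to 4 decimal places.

Posterior for μ is Normal. Precision-weighted mean: (1/4.4·-8.0 + 4/2.1·-2.54) / (1/4.4 + 4/2.1) = -3.1220.
A Normal posterior is symmetric, so mode = mean.

μ_MAP = -3.1220, E[μ|data] = -3.1220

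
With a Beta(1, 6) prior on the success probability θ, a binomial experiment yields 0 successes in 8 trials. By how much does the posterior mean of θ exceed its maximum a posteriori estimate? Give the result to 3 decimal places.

0.067

Posterior: Beta(1+0, 6+8) = Beta(1, 14).
Since α = 1 ≤ 1 and β > 1, the Beta density is monotone decreasing on [0,1]; the mode is at 0.
Mean = 1/(1+14) = 0.067.
Difference = 0.067 − 0.000 = 0.067.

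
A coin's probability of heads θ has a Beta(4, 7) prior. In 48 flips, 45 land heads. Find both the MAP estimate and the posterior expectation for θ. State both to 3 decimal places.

Posterior: Beta(4+45, 7+3) = Beta(49, 10).
Mode = (49−1)/(49+10−2) = 48/57 = 0.842.
Mean = 49/(49+10) = 49/59 = 0.831.

MAP estimate = 0.842, posterior expectation = 0.831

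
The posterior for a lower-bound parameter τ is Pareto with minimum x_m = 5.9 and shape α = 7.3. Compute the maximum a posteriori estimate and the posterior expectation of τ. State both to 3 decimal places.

The Pareto density is strictly decreasing on [x_m, ∞), so the mode is x_m = 5.900.
Mean = α·x_m/(α−1) = 7.3·5.9/6.3 = 6.837.

τ_MAP = 5.900, E[τ|data] = 6.837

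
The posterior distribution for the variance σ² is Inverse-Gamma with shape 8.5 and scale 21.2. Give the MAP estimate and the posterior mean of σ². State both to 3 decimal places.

MAP estimate = 2.232, posterior mean = 2.827

Mode = β/(α+1) = 21.2/9.5 = 2.232.
Mean = β/(α−1) = 21.2/7.5 = 2.827.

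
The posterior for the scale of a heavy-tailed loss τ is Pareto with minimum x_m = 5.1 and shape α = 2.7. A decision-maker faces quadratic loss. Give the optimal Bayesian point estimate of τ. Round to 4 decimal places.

8.1000

The Pareto density is strictly decreasing on [x_m, ∞), so the mode is x_m = 5.1000.
Mean = α·x_m/(α−1) = 2.7·5.1/1.7 = 8.1000.
Quadratic loss ⇒ the optimal estimator is the posterior mean.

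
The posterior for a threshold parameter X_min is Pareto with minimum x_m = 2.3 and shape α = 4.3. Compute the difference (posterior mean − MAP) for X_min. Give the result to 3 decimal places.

The Pareto density is strictly decreasing on [x_m, ∞), so the mode is x_m = 2.300.
Mean = α·x_m/(α−1) = 4.3·2.3/3.3 = 2.997.
Difference = 2.997 − 2.300 = 0.697.
The mean is pulled above the mode by the posterior's right skew.

0.697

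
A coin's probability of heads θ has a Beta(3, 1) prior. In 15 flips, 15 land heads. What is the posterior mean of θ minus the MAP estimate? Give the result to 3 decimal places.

-0.053

Posterior: Beta(3+15, 1+0) = Beta(18, 1).
Since β = 1 ≤ 1 and α > 1, the Beta density is monotone increasing on [0,1]; the mode is at 1.
Mean = 18/(18+1) = 0.947.
Difference = 0.947 − 1.000 = -0.053.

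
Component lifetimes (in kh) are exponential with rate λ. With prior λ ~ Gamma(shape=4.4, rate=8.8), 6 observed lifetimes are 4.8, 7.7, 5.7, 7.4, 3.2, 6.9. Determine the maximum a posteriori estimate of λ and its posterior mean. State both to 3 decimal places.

MAP = 0.211; posterior mean = 0.234

Σ times = 35.7. Posterior: Gamma(shape = 4.4+6 = 10.4, rate = 8.8+35.7 = 44.5).
Mode = (α−1)/β = 9.4/44.5 = 0.211.
Mean = α/β = 10.4/44.5 = 0.234.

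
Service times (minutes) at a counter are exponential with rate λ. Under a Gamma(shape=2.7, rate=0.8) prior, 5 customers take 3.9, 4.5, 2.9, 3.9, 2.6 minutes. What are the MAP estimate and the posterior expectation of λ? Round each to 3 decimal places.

MAP = 0.360, posterior mean = 0.414

Σ times = 17.8. Posterior: Gamma(shape = 2.7+5 = 7.7, rate = 0.8+17.8 = 18.6).
Mode = (α−1)/β = 6.7/18.6 = 0.360.
Mean = α/β = 7.7/18.6 = 0.414.
The mean is pulled above the mode by the posterior's right skew.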